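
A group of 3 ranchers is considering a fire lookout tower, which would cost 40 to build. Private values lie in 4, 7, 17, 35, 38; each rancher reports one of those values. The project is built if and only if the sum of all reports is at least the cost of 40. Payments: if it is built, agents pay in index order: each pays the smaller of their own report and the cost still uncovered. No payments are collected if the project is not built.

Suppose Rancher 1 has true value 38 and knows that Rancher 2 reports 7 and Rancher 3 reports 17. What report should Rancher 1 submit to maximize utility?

17

Report 4: project not built, utility 0.
Report 7: project not built, utility 0.
Report 17: project built, pays 17, utility 38 - 17 = 21.
Report 35: project built, pays 35, utility 38 - 35 = 3.
Report 38: project built, pays 38, utility 38 - 38 = 0.
The best choice is 17 with utility 21.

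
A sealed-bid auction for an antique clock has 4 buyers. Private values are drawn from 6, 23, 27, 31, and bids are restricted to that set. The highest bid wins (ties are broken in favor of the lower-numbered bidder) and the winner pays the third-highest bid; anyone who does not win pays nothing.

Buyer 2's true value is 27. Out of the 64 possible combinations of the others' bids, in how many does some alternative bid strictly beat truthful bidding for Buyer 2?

12

Others bid (6, 6, 31): truth gives 0; bid 31 gives 21 > 0. Violating.
Others bid (6, 23, 31): truth gives 0; bid 31 gives 4 > 0. Violating.
Others bid (6, 31, 6): truth gives 0; bid 31 gives 21 > 0. Violating.
Others bid (6, 31, 23): truth gives 0; bid 31 gives 4 > 0. Violating.
Others bid (6, 6, 6): truth gives 21; no alternative beats it.
Others bid (6, 6, 23): truth gives 21; no alternative beats it.
(Checking all 64 profiles: 12 have a profitable deviation, 52 do not.)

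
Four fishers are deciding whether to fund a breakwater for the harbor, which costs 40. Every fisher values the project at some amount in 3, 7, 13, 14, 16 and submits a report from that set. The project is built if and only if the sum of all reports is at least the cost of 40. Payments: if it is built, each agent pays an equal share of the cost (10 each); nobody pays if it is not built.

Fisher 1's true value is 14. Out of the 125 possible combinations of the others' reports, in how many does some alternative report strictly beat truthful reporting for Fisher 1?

Others report (3, 7, 14): truth gives 0; report 16 gives 4 > 0. Violating.
Others report (3, 14, 7): truth gives 0; report 16 gives 4 > 0. Violating.
Others report (7, 3, 14): truth gives 0; report 16 gives 4 > 0. Violating.
Others report (7, 14, 3): truth gives 0; report 16 gives 4 > 0. Violating.
Others report (3, 3, 3): truth gives 0; no alternative beats it.
Others report (3, 3, 7): truth gives 0; no alternative beats it.
(Checking all 125 profiles: 6 have a profitable deviation, 119 do not.)

6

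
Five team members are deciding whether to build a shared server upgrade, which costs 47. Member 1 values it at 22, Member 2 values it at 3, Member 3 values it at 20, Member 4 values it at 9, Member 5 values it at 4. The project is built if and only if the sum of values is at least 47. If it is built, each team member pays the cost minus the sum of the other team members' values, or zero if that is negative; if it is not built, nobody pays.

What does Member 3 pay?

9

Total value 58 ≥ cost 47, so the project is built.
The other team members' values sum to 38.
Cost minus that sum is 47 - 38 = 9.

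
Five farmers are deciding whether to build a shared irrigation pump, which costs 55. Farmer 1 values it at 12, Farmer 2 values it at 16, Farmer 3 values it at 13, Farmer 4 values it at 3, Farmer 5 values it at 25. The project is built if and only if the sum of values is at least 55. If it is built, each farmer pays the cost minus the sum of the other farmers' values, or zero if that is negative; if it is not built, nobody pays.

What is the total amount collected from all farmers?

Total value 69 ≥ cost 55, so it is built.
Farmer 1: others sum to 57; max(0, 55 - 57) = 0.
Farmer 2: others sum to 53; max(0, 55 - 53) = 2.
Farmer 3: others sum to 56; max(0, 55 - 56) = 0.
Farmer 4: others sum to 66; max(0, 55 - 66) = 0.
Farmer 5: others sum to 44; max(0, 55 - 44) = 11.
Total collected = 0 + 2 + 0 + 0 + 11 = 13.

13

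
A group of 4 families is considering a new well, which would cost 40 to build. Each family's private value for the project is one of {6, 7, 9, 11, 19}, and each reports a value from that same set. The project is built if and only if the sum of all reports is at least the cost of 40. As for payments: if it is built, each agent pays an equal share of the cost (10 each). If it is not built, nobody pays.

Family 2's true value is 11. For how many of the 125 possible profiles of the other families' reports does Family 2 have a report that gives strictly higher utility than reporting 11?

Others report (6, 6, 9): truth gives 0; report 19 gives 1 > 0. Violating.
Others report (6, 6, 11): truth gives 0; report 19 gives 1 > 0. Violating.
Others report (6, 7, 9): truth gives 0; report 19 gives 1 > 0. Violating.
Others report (6, 7, 11): truth gives 0; report 19 gives 1 > 0. Violating.
Others report (6, 6, 6): truth gives 0; no alternative beats it.
Others report (6, 6, 7): truth gives 0; no alternative beats it.
(Checking all 125 profiles: 47 have a profitable deviation, 78 do not.)

47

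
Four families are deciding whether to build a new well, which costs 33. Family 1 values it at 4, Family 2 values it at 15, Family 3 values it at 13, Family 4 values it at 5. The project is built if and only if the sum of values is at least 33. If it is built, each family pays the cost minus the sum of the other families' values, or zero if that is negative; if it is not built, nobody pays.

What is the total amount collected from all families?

21

Total value 37 ≥ cost 33, so it is built.
Family 1: others sum to 33; max(0, 33 - 33) = 0.
Family 2: others sum to 22; max(0, 33 - 22) = 11.
Family 3: others sum to 24; max(0, 33 - 24) = 9.
Family 4: others sum to 32; max(0, 33 - 32) = 1.
Total collected = 0 + 11 + 9 + 1 = 21.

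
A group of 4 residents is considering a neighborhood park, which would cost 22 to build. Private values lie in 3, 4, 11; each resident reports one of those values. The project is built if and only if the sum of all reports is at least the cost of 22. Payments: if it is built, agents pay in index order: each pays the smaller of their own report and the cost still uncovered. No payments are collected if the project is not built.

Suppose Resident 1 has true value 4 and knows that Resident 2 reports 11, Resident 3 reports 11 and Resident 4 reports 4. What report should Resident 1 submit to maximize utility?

Report 3: project built, pays 3, utility 4 - 3 = 1.
Report 4: project built, pays 4, utility 4 - 4 = 0.
Report 11: project built, pays 11, utility 4 - 11 = -7.
The best choice is 3 with utility 1.

3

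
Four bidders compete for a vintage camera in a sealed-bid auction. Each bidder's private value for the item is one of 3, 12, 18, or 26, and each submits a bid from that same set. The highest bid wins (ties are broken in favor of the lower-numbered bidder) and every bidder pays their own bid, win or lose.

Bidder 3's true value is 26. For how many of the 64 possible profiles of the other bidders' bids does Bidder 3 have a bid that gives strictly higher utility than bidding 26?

40

Others bid (3, 3, 3): truth gives 0; bid 12 gives 14 > 0. Violating.
Others bid (3, 3, 12): truth gives 0; bid 12 gives 14 > 0. Violating.
Others bid (3, 3, 18): truth gives 0; bid 18 gives 8 > 0. Violating.
Others bid (3, 12, 3): truth gives 0; bid 18 gives 8 > 0. Violating.
Others bid (3, 3, 26): truth gives 0; no alternative beats it.
Others bid (3, 12, 26): truth gives 0; no alternative beats it.
(Checking all 64 profiles: 40 have a profitable deviation, 24 do not.)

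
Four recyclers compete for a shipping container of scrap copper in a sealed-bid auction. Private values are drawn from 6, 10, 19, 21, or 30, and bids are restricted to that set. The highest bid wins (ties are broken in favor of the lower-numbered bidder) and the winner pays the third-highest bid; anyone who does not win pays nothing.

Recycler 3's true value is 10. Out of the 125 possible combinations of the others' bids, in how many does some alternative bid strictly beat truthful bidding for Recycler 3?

Others bid (6, 6, 19): truth gives 0; bid 19 gives 4 > 0. Violating.
Others bid (6, 6, 21): truth gives 0; bid 21 gives 4 > 0. Violating.
Others bid (6, 6, 30): truth gives 0; bid 30 gives 4 > 0. Violating.
Others bid (6, 10, 6): truth gives 0; bid 19 gives 4 > 0. Violating.
Others bid (6, 6, 6): truth gives 4; no alternative beats it.
Others bid (6, 6, 10): truth gives 4; no alternative beats it.
(Checking all 125 profiles: 9 have a profitable deviation, 116 do not.)

9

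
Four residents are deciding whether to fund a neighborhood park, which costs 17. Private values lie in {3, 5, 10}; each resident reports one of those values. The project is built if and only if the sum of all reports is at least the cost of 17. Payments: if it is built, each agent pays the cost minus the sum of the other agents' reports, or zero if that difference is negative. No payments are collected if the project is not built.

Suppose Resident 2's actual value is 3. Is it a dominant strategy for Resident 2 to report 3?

Check each profile of the others' reports and compare truth against every alternative report.
Others report (3, 5, 5): truth gives 0, best alternative gives -1.
Others report (5, 3, 5): truth gives 0, best alternative gives -1.
Others report (5, 5, 3): truth gives 0, best alternative gives -1.
Others report (3, 5, 10): truth gives 3, best alternative gives 3.
Others report (3, 10, 5): truth gives 3, best alternative gives 3.
Others report (3, 10, 10): truth gives 3, best alternative gives 3.
(Remaining 21 profiles checked similarly; truth is weakly best in each.)
In every case the truthful report is at least as good as any alternative, so it is a dominant strategy.

Yes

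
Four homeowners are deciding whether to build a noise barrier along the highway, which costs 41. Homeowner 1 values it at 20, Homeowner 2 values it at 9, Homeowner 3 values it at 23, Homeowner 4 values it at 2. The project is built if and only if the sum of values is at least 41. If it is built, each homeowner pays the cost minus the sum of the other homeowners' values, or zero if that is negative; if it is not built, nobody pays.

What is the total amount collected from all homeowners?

17

Total value 54 ≥ cost 41, so it is built.
Homeowner 1: others sum to 34; max(0, 41 - 34) = 7.
Homeowner 2: others sum to 45; max(0, 41 - 45) = 0.
Homeowner 3: others sum to 31; max(0, 41 - 31) = 10.
Homeowner 4: others sum to 52; max(0, 41 - 52) = 0.
Total collected = 7 + 0 + 10 + 0 = 17.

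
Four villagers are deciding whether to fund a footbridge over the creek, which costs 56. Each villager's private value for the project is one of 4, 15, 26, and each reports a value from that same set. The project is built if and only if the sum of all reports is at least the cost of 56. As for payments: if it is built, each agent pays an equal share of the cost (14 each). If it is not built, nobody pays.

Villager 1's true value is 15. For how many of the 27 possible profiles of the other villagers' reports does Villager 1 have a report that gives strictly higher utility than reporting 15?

Others report (4, 4, 26): truth gives 0; report 26 gives 1 > 0. Violating.
Others report (4, 15, 15): truth gives 0; report 26 gives 1 > 0. Violating.
Others report (4, 26, 4): truth gives 0; report 26 gives 1 > 0. Violating.
Others report (15, 4, 15): truth gives 0; report 26 gives 1 > 0. Violating.
Others report (4, 4, 4): truth gives 0; no alternative beats it.
Others report (4, 4, 15): truth gives 0; no alternative beats it.
(Checking all 27 profiles: 6 have a profitable deviation, 21 do not.)

6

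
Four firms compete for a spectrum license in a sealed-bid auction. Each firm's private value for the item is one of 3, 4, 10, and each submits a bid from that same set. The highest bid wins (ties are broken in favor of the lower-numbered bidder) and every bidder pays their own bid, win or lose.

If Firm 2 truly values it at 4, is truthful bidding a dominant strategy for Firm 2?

Consider the case where Firm 1 bids 3, Firm 3 bids 3 and Firm 4 bids 10.
Truthful bid 4: loses but pays 4, utility -4.
Bid 3 instead: loses but pays 3, utility -3.
Since -3 > -4, bidding 3 is strictly better here, so truthful bidding is not dominant.

No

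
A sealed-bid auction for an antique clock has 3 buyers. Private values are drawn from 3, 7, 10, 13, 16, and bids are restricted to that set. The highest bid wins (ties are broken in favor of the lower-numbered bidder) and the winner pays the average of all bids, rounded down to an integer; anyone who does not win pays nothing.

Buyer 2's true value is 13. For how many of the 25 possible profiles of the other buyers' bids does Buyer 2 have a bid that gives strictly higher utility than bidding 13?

9

Others bid (3, 3): truth gives 7; bid 7 gives 9 > 7. Violating.
Others bid (3, 7): truth gives 6; bid 7 gives 8 > 6. Violating.
Others bid (3, 10): truth gives 5; bid 10 gives 6 > 5. Violating.
Others bid (3, 16): truth gives 0; bid 16 gives 2 > 0. Violating.
Others bid (3, 13): truth gives 4; no alternative beats it.
Others bid (7, 13): truth gives 2; no alternative beats it.
(Checking all 25 profiles: 9 have a profitable deviation, 16 do not.)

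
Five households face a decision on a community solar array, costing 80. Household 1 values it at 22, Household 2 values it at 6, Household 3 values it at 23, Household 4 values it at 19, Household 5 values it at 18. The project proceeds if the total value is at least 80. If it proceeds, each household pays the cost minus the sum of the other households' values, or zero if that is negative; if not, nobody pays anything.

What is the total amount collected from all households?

50

Total value 88 ≥ cost 80, so it is built.
Household 1: others sum to 66; max(0, 80 - 66) = 14.
Household 2: others sum to 82; max(0, 80 - 82) = 0.
Household 3: others sum to 65; max(0, 80 - 65) = 15.
Household 4: others sum to 69; max(0, 80 - 69) = 11.
Household 5: others sum to 70; max(0, 80 - 70) = 10.
Total collected = 14 + 0 + 15 + 11 + 10 = 50.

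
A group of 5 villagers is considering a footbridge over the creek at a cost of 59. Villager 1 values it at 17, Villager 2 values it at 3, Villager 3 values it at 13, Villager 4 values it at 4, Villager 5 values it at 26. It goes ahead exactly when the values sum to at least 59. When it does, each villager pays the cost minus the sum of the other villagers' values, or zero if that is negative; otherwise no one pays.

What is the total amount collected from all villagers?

Total value 63 ≥ cost 59, so it is built.
Villager 1: others sum to 46; max(0, 59 - 46) = 13.
Villager 2: others sum to 60; max(0, 59 - 60) = 0.
Villager 3: others sum to 50; max(0, 59 - 50) = 9.
Villager 4: others sum to 59; max(0, 59 - 59) = 0.
Villager 5: others sum to 37; max(0, 59 - 37) = 22.
Total collected = 13 + 0 + 9 + 0 + 22 = 44.

44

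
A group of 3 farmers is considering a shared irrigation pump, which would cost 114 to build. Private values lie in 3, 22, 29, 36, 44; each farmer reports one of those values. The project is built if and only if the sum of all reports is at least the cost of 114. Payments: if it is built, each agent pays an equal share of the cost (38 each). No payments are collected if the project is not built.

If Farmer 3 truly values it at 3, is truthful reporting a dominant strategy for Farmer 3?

Check each profile of the others' reports and compare truth against every alternative report.
Others report (3, 3): truth gives 0, best alternative gives 0.
Others report (3, 22): truth gives 0, best alternative gives 0.
Others report (3, 29): truth gives 0, best alternative gives 0.
Others report (3, 36): truth gives 0, best alternative gives 0.
Others report (3, 44): truth gives 0, best alternative gives 0.
Others report (22, 3): truth gives 0, best alternative gives 0.
(Remaining 19 profiles checked similarly; truth is weakly best in each.)
In every case the truthful report is at least as good as any alternative, so it is a dominant strategy.

Yes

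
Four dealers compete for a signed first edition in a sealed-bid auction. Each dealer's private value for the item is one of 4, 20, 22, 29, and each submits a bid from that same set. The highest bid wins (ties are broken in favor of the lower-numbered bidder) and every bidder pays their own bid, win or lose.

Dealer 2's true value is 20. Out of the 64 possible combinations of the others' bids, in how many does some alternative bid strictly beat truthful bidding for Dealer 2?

60

Others bid (4, 4, 22): truth gives -20; bid 22 gives -2 > -20. Violating.
Others bid (4, 4, 29): truth gives -20; bid 4 gives -4 > -20. Violating.
Others bid (4, 20, 22): truth gives -20; bid 22 gives -2 > -20. Violating.
Others bid (4, 20, 29): truth gives -20; bid 4 gives -4 > -20. Violating.
Others bid (4, 4, 4): truth gives 0; no alternative beats it.
Others bid (4, 4, 20): truth gives 0; no alternative beats it.
(Checking all 64 profiles: 60 have a profitable deviation, 4 do not.)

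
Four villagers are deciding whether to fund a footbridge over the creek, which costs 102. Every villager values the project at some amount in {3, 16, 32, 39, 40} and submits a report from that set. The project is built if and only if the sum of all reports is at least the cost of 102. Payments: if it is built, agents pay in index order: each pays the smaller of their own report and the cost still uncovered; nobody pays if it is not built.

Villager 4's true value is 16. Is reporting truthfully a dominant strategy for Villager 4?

Check each profile of the others' reports and compare truth against every alternative report.
Others report (32, 32, 39): truth gives 16, best alternative gives 16.
Others report (32, 32, 40): truth gives 16, best alternative gives 16.
Others report (32, 39, 32): truth gives 16, best alternative gives 16.
Others report (32, 39, 39): truth gives 16, best alternative gives 16.
Others report (32, 39, 40): truth gives 16, best alternative gives 16.
Others report (32, 40, 32): truth gives 16, best alternative gives 16.
(Remaining 119 profiles checked similarly; truth is weakly best in each.)
In every case the truthful report is at least as good as any alternative, so it is a dominant strategy.

Yes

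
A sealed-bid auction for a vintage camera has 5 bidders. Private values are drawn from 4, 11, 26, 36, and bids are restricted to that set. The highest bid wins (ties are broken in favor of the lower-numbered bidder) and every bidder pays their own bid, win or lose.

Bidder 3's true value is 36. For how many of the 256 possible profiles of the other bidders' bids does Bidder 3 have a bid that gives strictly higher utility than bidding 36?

Others bid (4, 4, 4, 4): truth gives 0; bid 11 gives 25 > 0. Violating.
Others bid (4, 4, 4, 11): truth gives 0; bid 11 gives 25 > 0. Violating.
Others bid (4, 4, 4, 26): truth gives 0; bid 26 gives 10 > 0. Violating.
Others bid (4, 4, 11, 4): truth gives 0; bid 11 gives 25 > 0. Violating.
Others bid (4, 4, 4, 36): truth gives 0; no alternative beats it.
Others bid (4, 4, 11, 36): truth gives 0; no alternative beats it.
(Checking all 256 profiles: 148 have a profitable deviation, 108 do not.)

148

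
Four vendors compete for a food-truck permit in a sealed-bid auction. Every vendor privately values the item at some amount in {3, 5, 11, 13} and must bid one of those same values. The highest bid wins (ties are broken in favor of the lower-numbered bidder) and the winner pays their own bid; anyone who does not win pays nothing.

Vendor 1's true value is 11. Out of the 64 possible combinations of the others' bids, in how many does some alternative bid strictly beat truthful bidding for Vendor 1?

8

Others bid (3, 3, 3): truth gives 0; bid 3 gives 8 > 0. Violating.
Others bid (3, 3, 5): truth gives 0; bid 5 gives 6 > 0. Violating.
Others bid (3, 5, 3): truth gives 0; bid 5 gives 6 > 0. Violating.
Others bid (3, 5, 5): truth gives 0; bid 5 gives 6 > 0. Violating.
Others bid (3, 3, 11): truth gives 0; no alternative beats it.
Others bid (3, 3, 13): truth gives 0; no alternative beats it.
(Checking all 64 profiles: 8 have a profitable deviation, 56 do not.)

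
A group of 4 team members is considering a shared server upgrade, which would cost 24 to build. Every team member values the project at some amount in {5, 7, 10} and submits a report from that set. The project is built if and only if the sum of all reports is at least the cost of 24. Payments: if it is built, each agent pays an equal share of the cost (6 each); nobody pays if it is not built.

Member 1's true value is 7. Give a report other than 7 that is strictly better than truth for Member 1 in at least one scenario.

10

Suppose Member 2 reports 5, Member 3 reports 5 and Member 4 reports 5.
Report 7: project not built, utility 0.
Report 10: project built, pays 6, utility 7 - 6 = 1.
So reporting 10 beats truth here (1 > 0).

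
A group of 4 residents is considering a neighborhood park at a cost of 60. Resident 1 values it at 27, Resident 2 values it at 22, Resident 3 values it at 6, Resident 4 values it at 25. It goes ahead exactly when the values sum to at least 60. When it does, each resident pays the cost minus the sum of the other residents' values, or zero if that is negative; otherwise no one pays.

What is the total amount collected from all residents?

14

Total value 80 ≥ cost 60, so it is built.
Resident 1: others sum to 53; max(0, 60 - 53) = 7.
Resident 2: others sum to 58; max(0, 60 - 58) = 2.
Resident 3: others sum to 74; max(0, 60 - 74) = 0.
Resident 4: others sum to 55; max(0, 60 - 55) = 5.
Total collected = 7 + 2 + 0 + 5 = 14.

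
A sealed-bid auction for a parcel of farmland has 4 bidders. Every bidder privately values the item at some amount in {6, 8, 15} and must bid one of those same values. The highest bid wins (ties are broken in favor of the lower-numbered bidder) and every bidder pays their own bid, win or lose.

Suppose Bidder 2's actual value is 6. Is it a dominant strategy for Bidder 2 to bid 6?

Consider the case where Bidder 1 bids 6, Bidder 3 bids 6 and Bidder 4 bids 6.
Truthful bid 6: loses but pays 6, utility -6.
Bid 8 instead: wins, pays 8, utility 6 - 8 = -2.
Since -2 > -6, bidding 8 is strictly better here, so truthful bidding is not dominant.

No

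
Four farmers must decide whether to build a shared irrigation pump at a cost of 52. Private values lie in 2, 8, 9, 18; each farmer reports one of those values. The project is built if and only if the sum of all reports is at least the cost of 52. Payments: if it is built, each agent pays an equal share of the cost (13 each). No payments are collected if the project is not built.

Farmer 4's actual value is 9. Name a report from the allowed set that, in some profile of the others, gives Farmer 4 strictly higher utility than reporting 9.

2

Suppose Farmer 1 reports 8, Farmer 2 reports 18 and Farmer 3 reports 18.
Report 9: project built, pays 13, utility 9 - 13 = -4.
Report 2: project not built, utility 0.
So reporting 2 beats truth here (0 > -4).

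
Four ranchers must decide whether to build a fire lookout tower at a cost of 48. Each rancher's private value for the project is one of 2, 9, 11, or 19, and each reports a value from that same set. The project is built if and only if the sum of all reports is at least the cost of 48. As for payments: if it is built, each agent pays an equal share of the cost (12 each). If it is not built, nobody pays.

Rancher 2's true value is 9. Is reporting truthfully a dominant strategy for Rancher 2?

Consider the case where Rancher 1 reports 2, Rancher 3 reports 19 and Rancher 4 reports 19.
Truthful report 9: project built, pays 12, utility 9 - 12 = -3.
Report 2 instead: project not built, utility 0.
Since 0 > -3, reporting 2 is strictly better here, so truthful reporting is not dominant.

No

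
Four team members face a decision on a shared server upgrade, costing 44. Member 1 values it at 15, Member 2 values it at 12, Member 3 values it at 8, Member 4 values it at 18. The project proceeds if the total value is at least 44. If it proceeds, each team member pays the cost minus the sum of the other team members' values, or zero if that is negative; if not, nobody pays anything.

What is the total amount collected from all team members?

Total value 53 ≥ cost 44, so it is built.
Member 1: others sum to 38; max(0, 44 - 38) = 6.
Member 2: others sum to 41; max(0, 44 - 41) = 3.
Member 3: others sum to 45; max(0, 44 - 45) = 0.
Member 4: others sum to 35; max(0, 44 - 35) = 9.
Total collected = 6 + 3 + 0 + 9 = 18.

18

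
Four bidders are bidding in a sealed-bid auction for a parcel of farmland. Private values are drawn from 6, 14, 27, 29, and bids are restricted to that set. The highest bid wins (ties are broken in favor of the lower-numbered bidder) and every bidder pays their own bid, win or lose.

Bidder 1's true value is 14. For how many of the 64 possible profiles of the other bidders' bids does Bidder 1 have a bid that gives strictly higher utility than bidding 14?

57

Others bid (6, 6, 6): truth gives 0; bid 6 gives 8 > 0. Violating.
Others bid (6, 6, 27): truth gives -14; bid 6 gives -6 > -14. Violating.
Others bid (6, 6, 29): truth gives -14; bid 6 gives -6 > -14. Violating.
Others bid (6, 14, 27): truth gives -14; bid 6 gives -6 > -14. Violating.
Others bid (6, 6, 14): truth gives 0; no alternative beats it.
Others bid (6, 14, 6): truth gives 0; no alternative beats it.
(Checking all 64 profiles: 57 have a profitable deviation, 7 do not.)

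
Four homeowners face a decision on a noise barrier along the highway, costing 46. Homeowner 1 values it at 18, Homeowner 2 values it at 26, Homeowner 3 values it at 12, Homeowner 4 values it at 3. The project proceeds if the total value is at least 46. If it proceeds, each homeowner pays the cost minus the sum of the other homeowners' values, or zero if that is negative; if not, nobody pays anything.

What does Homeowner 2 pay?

Total value 59 ≥ cost 46, so the project is built.
The other homeowners' values sum to 33.
Cost minus that sum is 46 - 33 = 13.

13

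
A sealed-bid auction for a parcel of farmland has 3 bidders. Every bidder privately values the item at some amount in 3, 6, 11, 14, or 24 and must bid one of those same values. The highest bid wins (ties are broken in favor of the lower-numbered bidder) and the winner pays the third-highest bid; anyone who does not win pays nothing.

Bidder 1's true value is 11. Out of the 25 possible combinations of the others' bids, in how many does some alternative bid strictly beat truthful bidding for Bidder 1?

8

Others bid (3, 14): truth gives 0; bid 14 gives 8 > 0. Violating.
Others bid (3, 24): truth gives 0; bid 24 gives 8 > 0. Violating.
Others bid (6, 14): truth gives 0; bid 14 gives 5 > 0. Violating.
Others bid (6, 24): truth gives 0; bid 24 gives 5 > 0. Violating.
Others bid (3, 3): truth gives 8; no alternative beats it.
Others bid (3, 6): truth gives 8; no alternative beats it.
(Checking all 25 profiles: 8 have a profitable deviation, 17 do not.)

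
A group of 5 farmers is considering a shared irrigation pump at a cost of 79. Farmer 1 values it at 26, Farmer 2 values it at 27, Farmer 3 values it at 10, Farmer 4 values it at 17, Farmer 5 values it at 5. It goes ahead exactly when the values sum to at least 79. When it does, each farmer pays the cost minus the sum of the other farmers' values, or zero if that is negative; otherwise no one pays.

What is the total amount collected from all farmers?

Total value 85 ≥ cost 79, so it is built.
Farmer 1: others sum to 59; max(0, 79 - 59) = 20.
Farmer 2: others sum to 58; max(0, 79 - 58) = 21.
Farmer 3: others sum to 75; max(0, 79 - 75) = 4.
Farmer 4: others sum to 68; max(0, 79 - 68) = 11.
Farmer 5: others sum to 80; max(0, 79 - 80) = 0.
Total collected = 20 + 21 + 4 + 11 + 0 = 56.

56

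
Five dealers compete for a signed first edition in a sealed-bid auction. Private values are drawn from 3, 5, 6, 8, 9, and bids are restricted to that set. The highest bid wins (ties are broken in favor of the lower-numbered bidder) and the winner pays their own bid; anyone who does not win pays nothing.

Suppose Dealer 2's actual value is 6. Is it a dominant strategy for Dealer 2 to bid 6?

No

Consider the case where Dealer 1 bids 3, Dealer 3 bids 3, Dealer 4 bids 3 and Dealer 5 bids 3.
Truthful bid 6: wins, pays 6, utility 6 - 6 = 0.
Bid 5 instead: wins, pays 5, utility 6 - 5 = 1.
Since 1 > 0, bidding 5 is strictly better here, so truthful bidding is not dominant.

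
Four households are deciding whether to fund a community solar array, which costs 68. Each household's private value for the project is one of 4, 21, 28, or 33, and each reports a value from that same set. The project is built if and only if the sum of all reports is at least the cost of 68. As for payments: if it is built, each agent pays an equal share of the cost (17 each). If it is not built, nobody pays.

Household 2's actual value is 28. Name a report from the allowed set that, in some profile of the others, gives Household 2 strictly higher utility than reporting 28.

33

Suppose Household 1 reports 4, Household 3 reports 4 and Household 4 reports 28.
Report 28: project not built, utility 0.
Report 33: project built, pays 17, utility 28 - 17 = 11.
So reporting 33 beats truth here (11 > 0).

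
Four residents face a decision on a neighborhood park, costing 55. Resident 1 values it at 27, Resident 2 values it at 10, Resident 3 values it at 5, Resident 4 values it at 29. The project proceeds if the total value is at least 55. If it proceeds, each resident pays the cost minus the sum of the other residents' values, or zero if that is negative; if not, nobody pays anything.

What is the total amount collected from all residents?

Total value 71 ≥ cost 55, so it is built.
Resident 1: others sum to 44; max(0, 55 - 44) = 11.
Resident 2: others sum to 61; max(0, 55 - 61) = 0.
Resident 3: others sum to 66; max(0, 55 - 66) = 0.
Resident 4: others sum to 42; max(0, 55 - 42) = 13.
Total collected = 11 + 0 + 0 + 13 = 24.

24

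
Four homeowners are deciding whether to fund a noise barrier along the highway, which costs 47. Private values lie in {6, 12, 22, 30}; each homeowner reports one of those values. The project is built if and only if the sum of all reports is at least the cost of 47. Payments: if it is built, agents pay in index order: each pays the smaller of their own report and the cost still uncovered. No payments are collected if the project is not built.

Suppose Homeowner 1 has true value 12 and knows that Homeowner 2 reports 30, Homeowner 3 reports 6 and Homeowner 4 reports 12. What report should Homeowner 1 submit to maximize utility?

6

Report 6: project built, pays 6, utility 12 - 6 = 6.
Report 12: project built, pays 12, utility 12 - 12 = 0.
Report 22: project built, pays 22, utility 12 - 22 = -10.
Report 30: project built, pays 30, utility 12 - 30 = -18.
The best choice is 6 with utility 6.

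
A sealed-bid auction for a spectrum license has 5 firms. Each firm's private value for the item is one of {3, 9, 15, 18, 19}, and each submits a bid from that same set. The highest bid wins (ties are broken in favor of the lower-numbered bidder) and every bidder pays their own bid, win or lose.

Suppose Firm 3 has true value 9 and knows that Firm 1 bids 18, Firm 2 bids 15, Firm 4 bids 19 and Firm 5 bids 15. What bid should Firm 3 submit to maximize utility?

3

Bid 3: loses but pays 3, utility -3.
Bid 9: loses but pays 9, utility -9.
Bid 15: loses but pays 15, utility -15.
Bid 18: loses but pays 18, utility -18.
Bid 19: wins, pays 19, utility 9 - 19 = -10.
The best choice is 3 with utility -3.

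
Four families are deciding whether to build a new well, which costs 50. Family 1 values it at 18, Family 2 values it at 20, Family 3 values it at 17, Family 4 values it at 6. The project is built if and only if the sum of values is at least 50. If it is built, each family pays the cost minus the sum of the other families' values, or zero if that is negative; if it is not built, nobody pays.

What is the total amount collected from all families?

Total value 61 ≥ cost 50, so it is built.
Family 1: others sum to 43; max(0, 50 - 43) = 7.
Family 2: others sum to 41; max(0, 50 - 41) = 9.
Family 3: others sum to 44; max(0, 50 - 44) = 6.
Family 4: others sum to 55; max(0, 50 - 55) = 0.
Total collected = 7 + 9 + 6 + 0 = 22.

22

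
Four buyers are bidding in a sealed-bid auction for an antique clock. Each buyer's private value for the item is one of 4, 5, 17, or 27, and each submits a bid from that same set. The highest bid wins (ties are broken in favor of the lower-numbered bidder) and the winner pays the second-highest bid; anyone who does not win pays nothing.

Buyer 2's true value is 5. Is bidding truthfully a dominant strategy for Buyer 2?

Check each profile of the others' bids and compare truth against every alternative bid.
Others bid (4, 4, 4): truth gives 1, best alternative gives 1.
Others bid (4, 4, 5): truth gives 0, best alternative gives 0.
Others bid (4, 4, 17): truth gives 0, best alternative gives 0.
Others bid (4, 4, 27): truth gives 0, best alternative gives 0.
Others bid (4, 5, 4): truth gives 0, best alternative gives 0.
Others bid (4, 5, 5): truth gives 0, best alternative gives 0.
(Remaining 58 profiles checked similarly; truth is weakly best in each.)
In every case the truthful bid is at least as good as any alternative, so it is a dominant strategy.

Yes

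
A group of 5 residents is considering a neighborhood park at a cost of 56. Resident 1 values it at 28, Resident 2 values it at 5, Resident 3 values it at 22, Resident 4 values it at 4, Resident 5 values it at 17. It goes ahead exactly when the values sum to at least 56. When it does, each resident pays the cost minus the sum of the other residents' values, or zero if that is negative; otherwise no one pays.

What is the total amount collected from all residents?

Total value 76 ≥ cost 56, so it is built.
Resident 1: others sum to 48; max(0, 56 - 48) = 8.
Resident 2: others sum to 71; max(0, 56 - 71) = 0.
Resident 3: others sum to 54; max(0, 56 - 54) = 2.
Resident 4: others sum to 72; max(0, 56 - 72) = 0.
Resident 5: others sum to 59; max(0, 56 - 59) = 0.
Total collected = 8 + 0 + 2 + 0 + 0 = 10.

10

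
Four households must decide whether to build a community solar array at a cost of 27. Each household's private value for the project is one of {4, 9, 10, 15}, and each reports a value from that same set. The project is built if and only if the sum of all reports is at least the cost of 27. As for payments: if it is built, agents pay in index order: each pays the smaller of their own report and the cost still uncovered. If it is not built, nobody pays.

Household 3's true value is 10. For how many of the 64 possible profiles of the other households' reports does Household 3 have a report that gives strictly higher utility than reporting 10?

39

Others report (4, 4, 10): truth gives 0; report 9 gives 1 > 0. Violating.
Others report (4, 4, 15): truth gives 0; report 4 gives 6 > 0. Violating.
Others report (4, 9, 9): truth gives 0; report 9 gives 1 > 0. Violating.
Others report (4, 9, 10): truth gives 0; report 4 gives 6 > 0. Violating.
Others report (4, 4, 4): truth gives 0; no alternative beats it.
Others report (4, 4, 9): truth gives 0; no alternative beats it.
(Checking all 64 profiles: 39 have a profitable deviation, 25 do not.)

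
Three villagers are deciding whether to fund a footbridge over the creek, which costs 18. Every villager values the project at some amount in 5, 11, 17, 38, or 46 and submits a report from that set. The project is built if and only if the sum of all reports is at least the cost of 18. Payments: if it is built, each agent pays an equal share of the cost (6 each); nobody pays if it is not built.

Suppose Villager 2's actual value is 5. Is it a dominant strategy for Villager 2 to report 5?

Yes

Check each profile of the others' reports and compare truth against every alternative report.
Others report (5, 5): truth gives 0, best alternative gives -1.
Others report (5, 11): truth gives -1, best alternative gives -1.
Others report (5, 17): truth gives -1, best alternative gives -1.
Others report (5, 38): truth gives -1, best alternative gives -1.
Others report (5, 46): truth gives -1, best alternative gives -1.
Others report (11, 5): truth gives -1, best alternative gives -1.
(Remaining 19 profiles checked similarly; truth is weakly best in each.)
In every case the truthful report is at least as good as any alternative, so it is a dominant strategy.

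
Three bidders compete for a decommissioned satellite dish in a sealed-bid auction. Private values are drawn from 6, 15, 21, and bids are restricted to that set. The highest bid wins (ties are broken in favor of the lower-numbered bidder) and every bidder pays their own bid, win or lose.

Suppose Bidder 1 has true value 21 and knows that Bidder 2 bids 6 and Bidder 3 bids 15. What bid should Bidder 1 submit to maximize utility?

15

Bid 6: loses but pays 6, utility -6.
Bid 15: wins, pays 15, utility 21 - 15 = 6.
Bid 21: wins, pays 21, utility 21 - 21 = 0.
The best choice is 15 with utility 6.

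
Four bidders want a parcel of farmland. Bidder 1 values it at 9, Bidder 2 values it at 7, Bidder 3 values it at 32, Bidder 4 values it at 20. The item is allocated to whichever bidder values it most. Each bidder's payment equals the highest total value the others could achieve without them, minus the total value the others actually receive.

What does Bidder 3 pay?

20

Bidder 3 has the highest value and receives the item.
Without Bidder 3, the item would go to the next-highest value, 20, so the others could achieve 20.
With Bidder 3 present and winning, the others receive nothing, so their total is 0.
Payment = 20 - 0 = 20.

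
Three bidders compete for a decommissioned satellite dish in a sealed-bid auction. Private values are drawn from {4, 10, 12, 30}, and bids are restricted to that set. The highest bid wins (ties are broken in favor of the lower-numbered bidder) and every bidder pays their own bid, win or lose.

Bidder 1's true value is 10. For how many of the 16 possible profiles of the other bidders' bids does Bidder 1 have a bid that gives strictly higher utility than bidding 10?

13

Others bid (4, 4): truth gives 0; bid 4 gives 6 > 0. Violating.
Others bid (4, 12): truth gives -10; bid 12 gives -2 > -10. Violating.
Others bid (4, 30): truth gives -10; bid 4 gives -4 > -10. Violating.
Others bid (10, 12): truth gives -10; bid 12 gives -2 > -10. Violating.
Others bid (4, 10): truth gives 0; no alternative beats it.
Others bid (10, 4): truth gives 0; no alternative beats it.
(Checking all 16 profiles: 13 have a profitable deviation, 3 do not.)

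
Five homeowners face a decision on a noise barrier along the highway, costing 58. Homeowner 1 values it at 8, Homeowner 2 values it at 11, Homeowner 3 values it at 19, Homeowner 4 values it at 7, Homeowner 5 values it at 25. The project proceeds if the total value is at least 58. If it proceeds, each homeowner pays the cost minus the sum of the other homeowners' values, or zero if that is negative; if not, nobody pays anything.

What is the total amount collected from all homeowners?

20

Total value 70 ≥ cost 58, so it is built.
Homeowner 1: others sum to 62; max(0, 58 - 62) = 0.
Homeowner 2: others sum to 59; max(0, 58 - 59) = 0.
Homeowner 3: others sum to 51; max(0, 58 - 51) = 7.
Homeowner 4: others sum to 63; max(0, 58 - 63) = 0.
Homeowner 5: others sum to 45; max(0, 58 - 45) = 13.
Total collected = 0 + 0 + 7 + 0 + 13 = 20.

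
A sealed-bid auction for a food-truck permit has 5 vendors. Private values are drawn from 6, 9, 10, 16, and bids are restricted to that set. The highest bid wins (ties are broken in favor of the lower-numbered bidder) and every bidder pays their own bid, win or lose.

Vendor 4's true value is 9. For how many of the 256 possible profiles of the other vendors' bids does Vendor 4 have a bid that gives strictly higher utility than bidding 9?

254

Others bid (6, 6, 6, 10): truth gives -9; bid 10 gives -1 > -9. Violating.
Others bid (6, 6, 6, 16): truth gives -9; bid 6 gives -6 > -9. Violating.
Others bid (6, 6, 9, 6): truth gives -9; bid 10 gives -1 > -9. Violating.
Others bid (6, 6, 9, 9): truth gives -9; bid 10 gives -1 > -9. Violating.
Others bid (6, 6, 6, 6): truth gives 0; no alternative beats it.
Others bid (6, 6, 6, 9): truth gives 0; no alternative beats it.
(Checking all 256 profiles: 254 have a profitable deviation, 2 do not.)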